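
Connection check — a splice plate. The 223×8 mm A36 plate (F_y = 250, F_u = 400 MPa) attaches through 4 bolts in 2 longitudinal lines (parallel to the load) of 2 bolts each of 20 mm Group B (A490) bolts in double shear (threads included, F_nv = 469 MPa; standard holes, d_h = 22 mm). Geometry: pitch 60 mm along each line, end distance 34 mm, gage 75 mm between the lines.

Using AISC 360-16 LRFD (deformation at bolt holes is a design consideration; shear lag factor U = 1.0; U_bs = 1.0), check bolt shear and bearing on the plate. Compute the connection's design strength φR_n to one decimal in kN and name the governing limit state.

Bolt shear: A_b = π(20)²/4 = 314.16 mm². φR_n = 0.75 × 469 × 314.16 × 4 × 2 = 884.0 kN.
Bearing (8 mm plate, F_u = 400 MPa): end bolts L_c = 34 − 22/2 = 23, R_n = min(1.2×23×8×400, 2.4×20×8×400) = 88.32 kN/bolt; interior L_c = 60 − 22 = 38, R_n = 145.92 kN/bolt. φR_n = 0.75 × (2×88.32 + 2×145.92) = 351.4 kN.
Governing: min(884.0, 351.4) = 351.4 kN → bearing.

351.4 kN (bearing governs)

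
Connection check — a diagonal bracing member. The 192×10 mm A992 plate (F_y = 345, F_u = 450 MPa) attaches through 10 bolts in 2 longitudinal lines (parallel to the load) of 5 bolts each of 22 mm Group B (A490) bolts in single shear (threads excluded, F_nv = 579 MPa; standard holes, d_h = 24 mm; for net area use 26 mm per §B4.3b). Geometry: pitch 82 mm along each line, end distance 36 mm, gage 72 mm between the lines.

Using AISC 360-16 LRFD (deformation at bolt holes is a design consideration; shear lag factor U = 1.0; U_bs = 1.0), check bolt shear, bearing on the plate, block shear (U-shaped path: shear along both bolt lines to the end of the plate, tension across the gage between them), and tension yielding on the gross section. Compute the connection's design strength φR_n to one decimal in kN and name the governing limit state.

Bolt shear: A_b = π(22)²/4 = 380.13 mm². φR_n = 0.75 × 579 × 380.13 × 10 × 1 = 1650.7 kN.
Bearing (10 mm plate, F_u = 450 MPa): end bolts L_c = 36 − 24/2 = 24, R_n = min(1.2×24×10×450, 2.4×22×10×450) = 129.6 kN/bolt; interior L_c = 82 − 24 = 58, R_n = 237.6 kN/bolt. φR_n = 0.75 × (2×129.6 + 8×237.6) = 1620.0 kN.
Block shear: shear path 2×[36+4×82] = 2×364 mm, A_gv = 7280, A_nv = 2×(364 − 4.5×26)×10 = 4940 mm²; tension across gage: (72 − 1×26)×10 = 460 mm². R_n = min(0.6×450×4940, 0.6×345×7280) + 1.0×450×460 = min(1333.8, 1507) + 207 = 1540.8 kN. φR_n = 0.75 × 1540.8 = 1155.6 kN.
Tension yield (gross): A_g = 192×10 = 1920 mm². φR_n = 0.90 × 345 × 1920 = 596.2 kN.
Governing: min(1650.7, 1620.0, 1155.6, 596.2) = 596.2 kN → gross-section yield.

596.2 kN (gross-section yield governs)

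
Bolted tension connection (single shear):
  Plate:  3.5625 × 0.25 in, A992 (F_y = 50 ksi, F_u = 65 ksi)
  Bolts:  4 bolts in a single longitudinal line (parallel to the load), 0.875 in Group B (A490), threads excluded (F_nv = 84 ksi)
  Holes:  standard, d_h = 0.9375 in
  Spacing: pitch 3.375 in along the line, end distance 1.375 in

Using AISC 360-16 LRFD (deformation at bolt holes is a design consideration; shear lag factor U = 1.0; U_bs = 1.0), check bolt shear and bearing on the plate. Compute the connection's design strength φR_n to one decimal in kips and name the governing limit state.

Bolt shear: A_b = π(0.875)²/4 = 0.60132 in². φR_n = 0.75 × 84 × 0.60132 × 4 × 1 = 151.5 kips.
Bearing (0.25 in plate, F_u = 65 ksi): end bolts L_c = 1.375 − 0.9375/2 = 0.90625, R_n = min(1.2×0.90625×0.25×65, 2.4×0.875×0.25×65) = 17.672 kips/bolt; interior L_c = 3.375 − 0.9375 = 2.4375, R_n = 34.125 kips/bolt. φR_n = 0.75 × (1×17.672 + 3×34.125) = 90.0 kips.
Governing: min(151.5, 90.0) = 90.0 kips → bearing.

90.0 kips (bearing governs)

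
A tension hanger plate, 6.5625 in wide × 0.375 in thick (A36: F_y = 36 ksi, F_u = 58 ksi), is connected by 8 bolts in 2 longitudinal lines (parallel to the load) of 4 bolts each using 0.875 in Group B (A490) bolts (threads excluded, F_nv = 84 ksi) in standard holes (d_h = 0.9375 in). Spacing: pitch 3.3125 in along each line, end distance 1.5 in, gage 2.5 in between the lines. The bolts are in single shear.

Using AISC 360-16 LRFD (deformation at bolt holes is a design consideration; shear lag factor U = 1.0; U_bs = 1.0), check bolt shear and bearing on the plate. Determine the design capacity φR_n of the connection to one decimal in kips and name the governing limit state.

Bolt shear: A_b = π(0.875)²/4 = 0.60132 in². φR_n = 0.75 × 84 × 0.60132 × 8 × 1 = 303.1 kips.
Bearing (0.375 in plate, F_u = 58 ksi): end bolts L_c = 1.5 − 0.9375/2 = 1.03125, R_n = min(1.2×1.03125×0.375×58, 2.4×0.875×0.375×58) = 26.916 kips/bolt; interior L_c = 3.3125 − 0.9375 = 2.375, R_n = 45.675 kips/bolt. φR_n = 0.75 × (2×26.916 + 6×45.675) = 245.9 kips.
Governing: min(303.1, 245.9) = 245.9 kips → bearing.

245.9 kips (bearing governs)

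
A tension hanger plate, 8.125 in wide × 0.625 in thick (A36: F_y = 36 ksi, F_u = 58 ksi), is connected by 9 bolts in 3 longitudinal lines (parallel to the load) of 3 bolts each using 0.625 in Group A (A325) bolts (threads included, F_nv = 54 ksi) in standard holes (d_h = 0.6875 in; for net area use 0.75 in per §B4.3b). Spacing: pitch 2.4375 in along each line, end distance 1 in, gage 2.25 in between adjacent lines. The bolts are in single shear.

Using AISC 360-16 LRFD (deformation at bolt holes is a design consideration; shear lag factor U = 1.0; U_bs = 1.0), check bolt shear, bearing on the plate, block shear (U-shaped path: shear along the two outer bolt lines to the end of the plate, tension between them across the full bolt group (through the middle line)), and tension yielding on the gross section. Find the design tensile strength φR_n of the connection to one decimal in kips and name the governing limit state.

111.8 kips (bolt shear governs)

Bolt shear: A_b = π(0.625)²/4 = 0.3068 in². φR_n = 0.75 × 54 × 0.3068 × 9 × 1 = 111.8 kips.
Bearing (0.625 in plate, F_u = 58 ksi): end bolts L_c = 1 − 0.6875/2 = 0.65625, R_n = min(1.2×0.65625×0.625×58, 2.4×0.625×0.625×58) = 28.547 kips/bolt; interior L_c = 2.4375 − 0.6875 = 1.75, R_n = 54.375 kips/bolt. φR_n = 0.75 × (3×28.547 + 6×54.375) = 308.9 kips.
Block shear: shear path 2×[1+2×2.4375] = 2×5.875 in, A_gv = 7.3438, A_nv = 2×(5.875 − 2.5×0.75)×0.625 = 5 in²; tension across gage: (4.5 − 2×0.75)×0.625 = 1.875 in². R_n = min(0.6×58×5, 0.6×36×7.3438) + 1.0×58×1.875 = min(174, 158.63) + 108.75 = 267.38 kips. φR_n = 0.75 × 267.38 = 200.5 kips.
Tension yield (gross): A_g = 8.125×0.625 = 5.0781 in². φR_n = 0.90 × 36 × 5.0781 = 164.5 kips.
Governing: min(111.8, 308.9, 200.5, 164.5) = 111.8 kips → bolt shear.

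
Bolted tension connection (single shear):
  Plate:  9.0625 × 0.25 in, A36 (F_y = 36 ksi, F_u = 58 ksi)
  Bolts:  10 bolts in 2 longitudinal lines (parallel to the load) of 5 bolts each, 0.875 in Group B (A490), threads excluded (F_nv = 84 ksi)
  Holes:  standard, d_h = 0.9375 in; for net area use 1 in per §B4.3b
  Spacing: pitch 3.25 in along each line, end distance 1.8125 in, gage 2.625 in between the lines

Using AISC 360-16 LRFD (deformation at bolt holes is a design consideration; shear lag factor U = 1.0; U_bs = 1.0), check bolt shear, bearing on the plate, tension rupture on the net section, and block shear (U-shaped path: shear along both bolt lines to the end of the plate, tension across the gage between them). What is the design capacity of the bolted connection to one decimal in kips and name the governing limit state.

Bolt shear: A_b = π(0.875)²/4 = 0.60132 in². φR_n = 0.75 × 84 × 0.60132 × 10 × 1 = 378.8 kips.
Bearing (0.25 in plate, F_u = 58 ksi): end bolts L_c = 1.8125 − 0.9375/2 = 1.34375, R_n = min(1.2×1.34375×0.25×58, 2.4×0.875×0.25×58) = 23.381 kips/bolt; interior L_c = 3.25 − 0.9375 = 2.3125, R_n = 30.45 kips/bolt. φR_n = 0.75 × (2×23.381 + 8×30.45) = 217.8 kips.
Tension rupture (net): A_n = (9.0625 − 2×1)×0.25 = 1.7656 in² (U = 1.0, A_e = A_n). φR_n = 0.75 × 58 × 1.7656 = 76.8 kips.
Block shear: shear path 2×[1.8125+4×3.25] = 2×14.8125 in, A_gv = 7.4063, A_nv = 2×(14.8125 − 4.5×1)×0.25 = 5.1563 in²; tension across gage: (2.625 − 1×1)×0.25 = 0.40625 in². R_n = min(0.6×58×5.1563, 0.6×36×7.4063) + 1.0×58×0.40625 = min(179.44, 159.98) + 23.563 = 183.54 kips. φR_n = 0.75 × 183.54 = 137.7 kips.
Governing: min(378.8, 217.8, 76.8, 137.7) = 76.8 kips → net-section rupture.

76.8 kips (net-section rupture governs)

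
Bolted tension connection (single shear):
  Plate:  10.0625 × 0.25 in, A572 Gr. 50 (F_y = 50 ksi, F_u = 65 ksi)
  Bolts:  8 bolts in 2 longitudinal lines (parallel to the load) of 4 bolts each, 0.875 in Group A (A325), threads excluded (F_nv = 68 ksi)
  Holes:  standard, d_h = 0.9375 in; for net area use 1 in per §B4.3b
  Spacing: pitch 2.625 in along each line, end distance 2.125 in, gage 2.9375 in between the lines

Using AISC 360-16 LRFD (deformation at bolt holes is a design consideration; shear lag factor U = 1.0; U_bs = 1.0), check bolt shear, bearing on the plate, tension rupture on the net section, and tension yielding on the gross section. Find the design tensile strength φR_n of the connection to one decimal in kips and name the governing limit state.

98.3 kips (net-section rupture governs)

Bolt shear: A_b = π(0.875)²/4 = 0.60132 in². φR_n = 0.75 × 68 × 0.60132 × 8 × 1 = 245.3 kips.
Bearing (0.25 in plate, F_u = 65 ksi): end bolts L_c = 2.125 − 0.9375/2 = 1.65625, R_n = min(1.2×1.65625×0.25×65, 2.4×0.875×0.25×65) = 32.297 kips/bolt; interior L_c = 2.625 − 0.9375 = 1.6875, R_n = 32.906 kips/bolt. φR_n = 0.75 × (2×32.297 + 6×32.906) = 196.5 kips.
Tension rupture (net): A_n = (10.0625 − 2×1)×0.25 = 2.0156 in² (U = 1.0, A_e = A_n). φR_n = 0.75 × 65 × 2.0156 = 98.3 kips.
Tension yield (gross): A_g = 10.0625×0.25 = 2.5156 in². φR_n = 0.90 × 50 × 2.5156 = 113.2 kips.
Governing: min(245.3, 196.5, 98.3, 113.2) = 98.3 kips → net-section rupture.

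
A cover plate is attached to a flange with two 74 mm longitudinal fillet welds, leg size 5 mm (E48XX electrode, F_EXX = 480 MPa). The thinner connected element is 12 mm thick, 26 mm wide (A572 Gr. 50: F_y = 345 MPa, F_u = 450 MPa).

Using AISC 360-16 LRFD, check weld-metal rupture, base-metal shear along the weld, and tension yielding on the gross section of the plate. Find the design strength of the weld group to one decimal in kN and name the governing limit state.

Weld metal: throat = 0.707×5 = 3.535 mm, L = 2×74 = 148 mm. φR_n = 0.75 × 0.6 × 480 × 3.535 × 148 = 113.0 kN.
Base metal shear (12 mm plate): yield φR_n = 1.0×0.6×345×12×148 = 367.6 kN; rupture φR_n = 0.75×0.6×450×12×148 = 359.6 kN; take 359.6 kN (rupture).
Tension yield (gross): A_g = 26×12 = 312 mm². φR_n = 0.90 × 345 × 312 = 96.9 kN.
Governing: min(113.0, 359.6, 96.9) = 96.9 kN → gross-section yield.

96.9 kN (gross-section yield governs)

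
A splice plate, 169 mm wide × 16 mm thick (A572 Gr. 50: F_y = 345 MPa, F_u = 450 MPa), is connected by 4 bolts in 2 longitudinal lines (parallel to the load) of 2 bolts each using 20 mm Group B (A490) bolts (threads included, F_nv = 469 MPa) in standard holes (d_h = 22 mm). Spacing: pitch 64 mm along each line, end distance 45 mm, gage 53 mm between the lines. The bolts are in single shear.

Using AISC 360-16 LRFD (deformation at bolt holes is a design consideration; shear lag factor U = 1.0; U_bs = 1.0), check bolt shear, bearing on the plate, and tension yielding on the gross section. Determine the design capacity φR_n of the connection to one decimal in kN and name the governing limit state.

442.0 kN (bolt shear governs)

Bolt shear: A_b = π(20)²/4 = 314.16 mm². φR_n = 0.75 × 469 × 314.16 × 4 × 1 = 442.0 kN.
Bearing (16 mm plate, F_u = 450 MPa): end bolts L_c = 45 − 22/2 = 34, R_n = min(1.2×34×16×450, 2.4×20×16×450) = 293.76 kN/bolt; interior L_c = 64 − 22 = 42, R_n = 345.6 kN/bolt. φR_n = 0.75 × (2×293.76 + 2×345.6) = 959.0 kN.
Tension yield (gross): A_g = 169×16 = 2704 mm². φR_n = 0.90 × 345 × 2704 = 839.6 kN.
Governing: min(442.0, 959.0, 839.6) = 442.0 kN → bolt shear.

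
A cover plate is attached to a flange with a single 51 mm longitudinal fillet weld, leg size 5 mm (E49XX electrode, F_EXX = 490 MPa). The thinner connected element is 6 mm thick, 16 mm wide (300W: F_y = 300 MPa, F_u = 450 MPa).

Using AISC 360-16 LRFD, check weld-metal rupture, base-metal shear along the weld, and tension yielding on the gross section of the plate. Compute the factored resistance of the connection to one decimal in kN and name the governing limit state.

25.9 kN (gross-section yield governs)

Weld metal: throat = 0.707×5 = 3.535 mm, L = 51 mm. φR_n = 0.75 × 0.6 × 490 × 3.535 × 51 = 39.8 kN.
Base metal shear (6 mm plate): yield φR_n = 1.0×0.6×300×6×51 = 55.1 kN; rupture φR_n = 0.75×0.6×450×6×51 = 62.0 kN; take 55.1 kN (yield).
Tension yield (gross): A_g = 16×6 = 96 mm². φR_n = 0.90 × 300 × 96 = 25.9 kN.
Governing: min(39.8, 55.1, 25.9) = 25.9 kN → gross-section yield.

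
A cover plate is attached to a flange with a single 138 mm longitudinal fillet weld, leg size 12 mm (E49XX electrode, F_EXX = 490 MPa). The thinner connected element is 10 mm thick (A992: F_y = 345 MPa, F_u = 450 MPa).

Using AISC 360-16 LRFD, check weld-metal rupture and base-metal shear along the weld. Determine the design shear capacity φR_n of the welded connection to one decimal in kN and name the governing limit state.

258.2 kN (weld metal governs)

Weld metal: throat = 0.707×12 = 8.484 mm, L = 138 mm. φR_n = 0.75 × 0.6 × 490 × 8.484 × 138 = 258.2 kN.
Base metal shear (10 mm plate): yield φR_n = 1.0×0.6×345×10×138 = 285.7 kN; rupture φR_n = 0.75×0.6×450×10×138 = 279.5 kN; take 279.5 kN (rupture).
Governing: min(258.2, 279.5) = 258.2 kN → weld metal.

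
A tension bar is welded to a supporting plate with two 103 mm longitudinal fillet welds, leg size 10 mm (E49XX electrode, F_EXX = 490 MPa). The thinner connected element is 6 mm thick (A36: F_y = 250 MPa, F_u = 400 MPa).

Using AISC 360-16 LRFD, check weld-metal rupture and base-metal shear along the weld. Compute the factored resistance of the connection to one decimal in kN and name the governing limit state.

185.4 kN (base-metal shear governs)

Weld metal: throat = 0.707×10 = 7.07 mm, L = 2×103 = 206 mm. φR_n = 0.75 × 0.6 × 490 × 7.07 × 206 = 321.1 kN.
Base metal shear (6 mm plate): yield φR_n = 1.0×0.6×250×6×206 = 185.4 kN; rupture φR_n = 0.75×0.6×400×6×206 = 222.5 kN; take 185.4 kN (yield).
Governing: min(321.1, 185.4) = 185.4 kN → base-metal shear.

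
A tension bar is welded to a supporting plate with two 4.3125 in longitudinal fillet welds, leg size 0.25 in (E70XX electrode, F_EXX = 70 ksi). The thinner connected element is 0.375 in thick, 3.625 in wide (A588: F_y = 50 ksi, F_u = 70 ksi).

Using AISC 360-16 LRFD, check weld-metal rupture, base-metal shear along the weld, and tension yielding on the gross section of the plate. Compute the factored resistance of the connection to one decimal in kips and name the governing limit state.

48.0 kips (weld metal governs)

Weld metal: throat = 0.707×0.25 = 0.17675 in, L = 2×4.3125 = 8.625 in. φR_n = 0.75 × 0.6 × 70 × 0.17675 × 8.625 = 48.0 kips.
Base metal shear (0.375 in plate): yield φR_n = 1.0×0.6×50×0.375×8.625 = 97.0 kips; rupture φR_n = 0.75×0.6×70×0.375×8.625 = 101.9 kips; take 97.0 kips (yield).
Tension yield (gross): A_g = 3.625×0.375 = 1.3594 in². φR_n = 0.90 × 50 × 1.3594 = 61.2 kips.
Governing: min(48.0, 97.0, 61.2) = 48.0 kips → weld metal.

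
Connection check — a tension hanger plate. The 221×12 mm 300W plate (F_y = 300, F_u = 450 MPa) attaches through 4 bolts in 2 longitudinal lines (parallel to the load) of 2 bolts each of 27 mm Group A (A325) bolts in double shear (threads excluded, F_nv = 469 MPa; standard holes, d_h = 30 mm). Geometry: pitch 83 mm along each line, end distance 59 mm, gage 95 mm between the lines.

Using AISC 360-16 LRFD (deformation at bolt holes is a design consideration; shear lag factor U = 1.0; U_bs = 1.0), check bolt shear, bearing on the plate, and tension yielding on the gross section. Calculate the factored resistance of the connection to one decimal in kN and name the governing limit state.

Bolt shear: A_b = π(27)²/4 = 572.56 mm². φR_n = 0.75 × 469 × 572.56 × 4 × 2 = 1611.2 kN.
Bearing (12 mm plate, F_u = 450 MPa): end bolts L_c = 59 − 30/2 = 44, R_n = min(1.2×44×12×450, 2.4×27×12×450) = 285.12 kN/bolt; interior L_c = 83 − 30 = 53, R_n = 343.44 kN/bolt. φR_n = 0.75 × (2×285.12 + 2×343.44) = 942.8 kN.
Tension yield (gross): A_g = 221×12 = 2652 mm². φR_n = 0.90 × 300 × 2652 = 716.0 kN.
Governing: min(1611.2, 942.8, 716.0) = 716.0 kN → gross-section yield.

716.0 kN (gross-section yield governs)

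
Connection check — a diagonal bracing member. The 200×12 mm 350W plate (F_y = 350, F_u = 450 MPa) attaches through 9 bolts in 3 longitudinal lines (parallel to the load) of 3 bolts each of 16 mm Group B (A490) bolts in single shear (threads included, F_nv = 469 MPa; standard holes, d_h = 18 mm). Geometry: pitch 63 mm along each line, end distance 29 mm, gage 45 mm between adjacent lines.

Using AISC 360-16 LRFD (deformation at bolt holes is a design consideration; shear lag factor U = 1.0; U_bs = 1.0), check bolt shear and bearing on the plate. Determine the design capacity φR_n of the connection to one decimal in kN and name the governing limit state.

636.5 kN (bolt shear governs)

Bolt shear: A_b = π(16)²/4 = 201.06 mm². φR_n = 0.75 × 469 × 201.06 × 9 × 1 = 636.5 kN.
Bearing (12 mm plate, F_u = 450 MPa): end bolts L_c = 29 − 18/2 = 20, R_n = min(1.2×20×12×450, 2.4×16×12×450) = 129.6 kN/bolt; interior L_c = 63 − 18 = 45, R_n = 207.36 kN/bolt. φR_n = 0.75 × (3×129.6 + 6×207.36) = 1224.7 kN.
Governing: min(636.5, 1224.7) = 636.5 kN → bolt shear.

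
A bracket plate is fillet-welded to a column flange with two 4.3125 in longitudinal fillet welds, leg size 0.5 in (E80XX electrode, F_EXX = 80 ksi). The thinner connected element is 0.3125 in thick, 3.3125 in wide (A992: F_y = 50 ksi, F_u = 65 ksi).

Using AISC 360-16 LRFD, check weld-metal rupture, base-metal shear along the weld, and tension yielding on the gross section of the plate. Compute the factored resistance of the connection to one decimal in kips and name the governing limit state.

Weld metal: throat = 0.707×0.5 = 0.3535 in, L = 2×4.3125 = 8.625 in. φR_n = 0.75 × 0.6 × 80 × 0.3535 × 8.625 = 109.8 kips.
Base metal shear (0.3125 in plate): yield φR_n = 1.0×0.6×50×0.3125×8.625 = 80.9 kips; rupture φR_n = 0.75×0.6×65×0.3125×8.625 = 78.8 kips; take 78.8 kips (rupture).
Tension yield (gross): A_g = 3.3125×0.3125 = 1.0352 in². φR_n = 0.90 × 50 × 1.0352 = 46.6 kips.
Governing: min(109.8, 78.8, 46.6) = 46.6 kips → gross-section yield.

46.6 kips (gross-section yield governs)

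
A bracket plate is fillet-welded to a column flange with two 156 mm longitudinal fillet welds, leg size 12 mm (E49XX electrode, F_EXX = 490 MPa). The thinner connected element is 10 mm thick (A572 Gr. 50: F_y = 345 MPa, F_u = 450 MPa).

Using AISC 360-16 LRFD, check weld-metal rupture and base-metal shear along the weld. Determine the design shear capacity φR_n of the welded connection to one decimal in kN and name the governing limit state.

Weld metal: throat = 0.707×12 = 8.484 mm, L = 2×156 = 312 mm. φR_n = 0.75 × 0.6 × 490 × 8.484 × 312 = 583.7 kN.
Base metal shear (10 mm plate): yield φR_n = 1.0×0.6×345×10×312 = 645.8 kN; rupture φR_n = 0.75×0.6×450×10×312 = 631.8 kN; take 631.8 kN (rupture).
Governing: min(583.7, 631.8) = 583.7 kN → weld metal.

583.7 kN (weld metal governs)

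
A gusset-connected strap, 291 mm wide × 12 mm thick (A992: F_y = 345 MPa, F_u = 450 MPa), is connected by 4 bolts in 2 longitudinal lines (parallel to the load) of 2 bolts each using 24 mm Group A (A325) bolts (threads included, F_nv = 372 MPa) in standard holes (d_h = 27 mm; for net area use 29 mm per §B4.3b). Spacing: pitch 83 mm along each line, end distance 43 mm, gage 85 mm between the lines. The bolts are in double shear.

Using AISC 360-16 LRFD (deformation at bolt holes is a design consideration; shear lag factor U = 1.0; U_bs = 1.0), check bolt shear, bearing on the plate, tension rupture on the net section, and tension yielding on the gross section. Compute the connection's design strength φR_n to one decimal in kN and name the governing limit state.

Bolt shear: A_b = π(24)²/4 = 452.39 mm². φR_n = 0.75 × 372 × 452.39 × 4 × 2 = 1009.7 kN.
Bearing (12 mm plate, F_u = 450 MPa): end bolts L_c = 43 − 27/2 = 29.5, R_n = min(1.2×29.5×12×450, 2.4×24×12×450) = 191.16 kN/bolt; interior L_c = 83 − 27 = 56, R_n = 311.04 kN/bolt. φR_n = 0.75 × (2×191.16 + 2×311.04) = 753.3 kN.
Tension rupture (net): A_n = (291 − 2×29)×12 = 2796 mm² (U = 1.0, A_e = A_n). φR_n = 0.75 × 450 × 2796 = 943.7 kN.
Tension yield (gross): A_g = 291×12 = 3492 mm². φR_n = 0.90 × 345 × 3492 = 1084.3 kN.
Governing: min(1009.7, 753.3, 943.7, 1084.3) = 753.3 kN → bearing.

753.3 kN (bearing governs)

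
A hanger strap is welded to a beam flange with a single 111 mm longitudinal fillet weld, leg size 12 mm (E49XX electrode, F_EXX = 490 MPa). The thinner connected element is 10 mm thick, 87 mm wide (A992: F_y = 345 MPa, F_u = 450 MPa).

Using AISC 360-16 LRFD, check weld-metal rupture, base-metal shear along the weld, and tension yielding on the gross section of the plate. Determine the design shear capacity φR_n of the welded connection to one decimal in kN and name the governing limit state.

Weld metal: throat = 0.707×12 = 8.484 mm, L = 111 mm. φR_n = 0.75 × 0.6 × 490 × 8.484 × 111 = 207.7 kN.
Base metal shear (10 mm plate): yield φR_n = 1.0×0.6×345×10×111 = 229.8 kN; rupture φR_n = 0.75×0.6×450×10×111 = 224.8 kN; take 224.8 kN (rupture).
Tension yield (gross): A_g = 87×10 = 870 mm². φR_n = 0.90 × 345 × 870 = 270.1 kN.
Governing: min(207.7, 224.8, 270.1) = 207.7 kN → weld metal.

207.7 kN (weld metal governs)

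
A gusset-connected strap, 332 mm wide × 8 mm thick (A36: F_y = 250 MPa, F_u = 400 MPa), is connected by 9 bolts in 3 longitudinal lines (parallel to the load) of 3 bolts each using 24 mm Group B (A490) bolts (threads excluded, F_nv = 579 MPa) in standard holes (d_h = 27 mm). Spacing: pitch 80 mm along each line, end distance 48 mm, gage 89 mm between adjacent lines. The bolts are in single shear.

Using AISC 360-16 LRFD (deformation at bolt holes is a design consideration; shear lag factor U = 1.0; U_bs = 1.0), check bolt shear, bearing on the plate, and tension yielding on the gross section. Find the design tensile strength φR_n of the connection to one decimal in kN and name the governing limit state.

Bolt shear: A_b = π(24)²/4 = 452.39 mm². φR_n = 0.75 × 579 × 452.39 × 9 × 1 = 1768.1 kN.
Bearing (8 mm plate, F_u = 400 MPa): end bolts L_c = 48 − 27/2 = 34.5, R_n = min(1.2×34.5×8×400, 2.4×24×8×400) = 132.48 kN/bolt; interior L_c = 80 − 27 = 53, R_n = 184.32 kN/bolt. φR_n = 0.75 × (3×132.48 + 6×184.32) = 1127.5 kN.
Tension yield (gross): A_g = 332×8 = 2656 mm². φR_n = 0.90 × 250 × 2656 = 597.6 kN.
Governing: min(1768.1, 1127.5, 597.6) = 597.6 kN → gross-section yield.

597.6 kN (gross-section yield governs)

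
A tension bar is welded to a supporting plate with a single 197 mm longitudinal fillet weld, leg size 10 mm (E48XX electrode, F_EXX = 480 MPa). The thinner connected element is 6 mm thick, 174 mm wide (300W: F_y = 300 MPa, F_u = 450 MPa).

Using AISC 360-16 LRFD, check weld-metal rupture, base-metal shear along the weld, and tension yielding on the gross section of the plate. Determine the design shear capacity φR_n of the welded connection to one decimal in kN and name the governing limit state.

212.8 kN (base-metal shear governs)

Weld metal: throat = 0.707×10 = 7.07 mm, L = 197 mm. φR_n = 0.75 × 0.6 × 480 × 7.07 × 197 = 300.8 kN.
Base metal shear (6 mm plate): yield φR_n = 1.0×0.6×300×6×197 = 212.8 kN; rupture φR_n = 0.75×0.6×450×6×197 = 239.4 kN; take 212.8 kN (yield).
Tension yield (gross): A_g = 174×6 = 1044 mm². φR_n = 0.90 × 300 × 1044 = 281.9 kN.
Governing: min(300.8, 212.8, 281.9) = 212.8 kN → base-metal shear.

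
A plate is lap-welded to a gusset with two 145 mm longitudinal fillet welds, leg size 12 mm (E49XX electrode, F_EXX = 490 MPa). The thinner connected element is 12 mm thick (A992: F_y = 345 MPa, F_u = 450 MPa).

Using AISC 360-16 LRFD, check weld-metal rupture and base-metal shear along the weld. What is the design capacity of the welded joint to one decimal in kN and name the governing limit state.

Weld metal: throat = 0.707×12 = 8.484 mm, L = 2×145 = 290 mm. φR_n = 0.75 × 0.6 × 490 × 8.484 × 290 = 542.5 kN.
Base metal shear (12 mm plate): yield φR_n = 1.0×0.6×345×12×290 = 720.4 kN; rupture φR_n = 0.75×0.6×450×12×290 = 704.7 kN; take 704.7 kN (rupture).
Governing: min(542.5, 704.7) = 542.5 kN → weld metal.

542.5 kN (weld metal governs)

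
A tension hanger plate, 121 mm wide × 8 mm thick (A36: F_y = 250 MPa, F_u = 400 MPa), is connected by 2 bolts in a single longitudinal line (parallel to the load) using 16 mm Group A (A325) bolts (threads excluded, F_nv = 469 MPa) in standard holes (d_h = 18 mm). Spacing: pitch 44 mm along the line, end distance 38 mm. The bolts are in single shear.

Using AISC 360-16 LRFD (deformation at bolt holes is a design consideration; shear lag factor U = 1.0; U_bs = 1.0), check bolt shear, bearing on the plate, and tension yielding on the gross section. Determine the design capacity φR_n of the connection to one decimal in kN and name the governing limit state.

141.4 kN (bolt shear governs)

Bolt shear: A_b = π(16)²/4 = 201.06 mm². φR_n = 0.75 × 469 × 201.06 × 2 × 1 = 141.4 kN.
Bearing (8 mm plate, F_u = 400 MPa): end bolts L_c = 38 − 18/2 = 29, R_n = min(1.2×29×8×400, 2.4×16×8×400) = 111.36 kN/bolt; interior L_c = 44 − 18 = 26, R_n = 99.84 kN/bolt. φR_n = 0.75 × (1×111.36 + 1×99.84) = 158.4 kN.
Tension yield (gross): A_g = 121×8 = 968 mm². φR_n = 0.90 × 250 × 968 = 217.8 kN.
Governing: min(141.4, 158.4, 217.8) = 141.4 kN → bolt shear.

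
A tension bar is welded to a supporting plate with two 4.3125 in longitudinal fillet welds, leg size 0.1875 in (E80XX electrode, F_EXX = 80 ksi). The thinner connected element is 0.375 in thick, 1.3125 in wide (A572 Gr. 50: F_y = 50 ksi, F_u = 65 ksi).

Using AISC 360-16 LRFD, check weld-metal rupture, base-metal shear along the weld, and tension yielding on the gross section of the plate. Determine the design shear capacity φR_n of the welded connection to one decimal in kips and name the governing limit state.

Weld metal: throat = 0.707×0.1875 = 0.13256 in, L = 2×4.3125 = 8.625 in. φR_n = 0.75 × 0.6 × 80 × 0.13256 × 8.625 = 41.2 kips.
Base metal shear (0.375 in plate): yield φR_n = 1.0×0.6×50×0.375×8.625 = 97.0 kips; rupture φR_n = 0.75×0.6×65×0.375×8.625 = 94.6 kips; take 94.6 kips (rupture).
Tension yield (gross): A_g = 1.3125×0.375 = 0.49219 in². φR_n = 0.90 × 50 × 0.49219 = 22.1 kips.
Governing: min(41.2, 94.6, 22.1) = 22.1 kips → gross-section yield.

22.1 kips (gross-section yield governs)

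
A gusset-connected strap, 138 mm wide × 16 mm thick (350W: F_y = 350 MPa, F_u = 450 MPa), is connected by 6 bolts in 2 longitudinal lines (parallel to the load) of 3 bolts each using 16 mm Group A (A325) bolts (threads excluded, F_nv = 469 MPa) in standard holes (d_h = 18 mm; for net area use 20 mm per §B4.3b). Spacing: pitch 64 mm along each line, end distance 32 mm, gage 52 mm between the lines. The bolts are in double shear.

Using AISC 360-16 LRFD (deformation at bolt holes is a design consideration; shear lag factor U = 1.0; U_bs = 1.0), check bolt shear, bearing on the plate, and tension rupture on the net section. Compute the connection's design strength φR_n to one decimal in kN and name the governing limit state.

Bolt shear: A_b = π(16)²/4 = 201.06 mm². φR_n = 0.75 × 469 × 201.06 × 6 × 2 = 848.7 kN.
Bearing (16 mm plate, F_u = 450 MPa): end bolts L_c = 32 − 18/2 = 23, R_n = min(1.2×23×16×450, 2.4×16×16×450) = 198.72 kN/bolt; interior L_c = 64 − 18 = 46, R_n = 276.48 kN/bolt. φR_n = 0.75 × (2×198.72 + 4×276.48) = 1127.5 kN.
Tension rupture (net): A_n = (138 − 2×20)×16 = 1568 mm² (U = 1.0, A_e = A_n). φR_n = 0.75 × 450 × 1568 = 529.2 kN.
Governing: min(848.7, 1127.5, 529.2) = 529.2 kN → net-section rupture.

529.2 kN (net-section rupture governs)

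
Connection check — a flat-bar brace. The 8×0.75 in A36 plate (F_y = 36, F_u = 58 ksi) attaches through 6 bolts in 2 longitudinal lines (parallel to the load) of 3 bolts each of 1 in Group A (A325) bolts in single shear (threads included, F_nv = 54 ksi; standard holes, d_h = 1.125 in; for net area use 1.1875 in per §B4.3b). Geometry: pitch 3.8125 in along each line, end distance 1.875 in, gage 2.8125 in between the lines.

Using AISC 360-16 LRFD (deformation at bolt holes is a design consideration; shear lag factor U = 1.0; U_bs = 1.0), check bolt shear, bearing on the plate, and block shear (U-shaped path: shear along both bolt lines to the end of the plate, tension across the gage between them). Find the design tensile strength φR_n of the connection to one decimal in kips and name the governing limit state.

Bolt shear: A_b = π(1)²/4 = 0.7854 in². φR_n = 0.75 × 54 × 0.7854 × 6 × 1 = 190.9 kips.
Bearing (0.75 in plate, F_u = 58 ksi): end bolts L_c = 1.875 − 1.125/2 = 1.3125, R_n = min(1.2×1.3125×0.75×58, 2.4×1×0.75×58) = 68.513 kips/bolt; interior L_c = 3.8125 − 1.125 = 2.6875, R_n = 104.4 kips/bolt. φR_n = 0.75 × (2×68.513 + 4×104.4) = 416.0 kips.
Block shear: shear path 2×[1.875+2×3.8125] = 2×9.5 in, A_gv = 14.25, A_nv = 2×(9.5 − 2.5×1.1875)×0.75 = 9.7969 in²; tension across gage: (2.8125 − 1×1.1875)×0.75 = 1.2188 in². R_n = min(0.6×58×9.7969, 0.6×36×14.25) + 1.0×58×1.2188 = min(340.93, 307.8) + 70.69 = 378.49 kips. φR_n = 0.75 × 378.49 = 283.9 kips.
Governing: min(190.9, 416.0, 283.9) = 190.9 kips → bolt shear.

190.9 kips (bolt shear governs)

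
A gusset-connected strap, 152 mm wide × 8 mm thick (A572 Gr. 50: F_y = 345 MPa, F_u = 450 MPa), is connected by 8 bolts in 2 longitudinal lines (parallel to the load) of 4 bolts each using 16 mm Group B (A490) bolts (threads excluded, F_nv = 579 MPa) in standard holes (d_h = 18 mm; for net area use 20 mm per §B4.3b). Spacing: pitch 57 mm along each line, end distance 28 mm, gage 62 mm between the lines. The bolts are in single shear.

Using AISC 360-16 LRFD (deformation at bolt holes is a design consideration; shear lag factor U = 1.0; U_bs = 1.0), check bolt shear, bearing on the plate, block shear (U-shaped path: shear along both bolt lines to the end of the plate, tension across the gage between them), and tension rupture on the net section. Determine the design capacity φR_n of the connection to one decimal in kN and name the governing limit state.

Bolt shear: A_b = π(16)²/4 = 201.06 mm². φR_n = 0.75 × 579 × 201.06 × 8 × 1 = 698.5 kN.
Bearing (8 mm plate, F_u = 450 MPa): end bolts L_c = 28 − 18/2 = 19, R_n = min(1.2×19×8×450, 2.4×16×8×450) = 82.08 kN/bolt; interior L_c = 57 − 18 = 39, R_n = 138.24 kN/bolt. φR_n = 0.75 × (2×82.08 + 6×138.24) = 745.2 kN.
Block shear: shear path 2×[28+3×57] = 2×199 mm, A_gv = 3184, A_nv = 2×(199 − 3.5×20)×8 = 2064 mm²; tension across gage: (62 − 1×20)×8 = 336 mm². R_n = min(0.6×450×2064, 0.6×345×3184) + 1.0×450×336 = min(557.28, 659.09) + 151.2 = 708.48 kN. φR_n = 0.75 × 708.48 = 531.4 kN.
Tension rupture (net): A_n = (152 − 2×20)×8 = 896 mm² (U = 1.0, A_e = A_n). φR_n = 0.75 × 450 × 896 = 302.4 kN.
Governing: min(698.5, 745.2, 531.4, 302.4) = 302.4 kN → net-section rupture.

302.4 kN (net-section rupture governs)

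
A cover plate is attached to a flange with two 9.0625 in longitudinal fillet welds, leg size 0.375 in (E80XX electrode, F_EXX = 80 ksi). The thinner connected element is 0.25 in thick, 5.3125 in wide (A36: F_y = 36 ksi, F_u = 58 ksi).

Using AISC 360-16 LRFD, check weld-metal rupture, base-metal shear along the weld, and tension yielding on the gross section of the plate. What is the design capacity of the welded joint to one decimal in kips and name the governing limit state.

Weld metal: throat = 0.707×0.375 = 0.26513 in, L = 2×9.0625 = 18.125 in. φR_n = 0.75 × 0.6 × 80 × 0.26513 × 18.125 = 173.0 kips.
Base metal shear (0.25 in plate): yield φR_n = 1.0×0.6×36×0.25×18.125 = 97.9 kips; rupture φR_n = 0.75×0.6×58×0.25×18.125 = 118.3 kips; take 97.9 kips (yield).
Tension yield (gross): A_g = 5.3125×0.25 = 1.3281 in². φR_n = 0.90 × 36 × 1.3281 = 43.0 kips.
Governing: min(173.0, 97.9, 43.0) = 43.0 kips → gross-section yield.

43.0 kips (gross-section yield governs)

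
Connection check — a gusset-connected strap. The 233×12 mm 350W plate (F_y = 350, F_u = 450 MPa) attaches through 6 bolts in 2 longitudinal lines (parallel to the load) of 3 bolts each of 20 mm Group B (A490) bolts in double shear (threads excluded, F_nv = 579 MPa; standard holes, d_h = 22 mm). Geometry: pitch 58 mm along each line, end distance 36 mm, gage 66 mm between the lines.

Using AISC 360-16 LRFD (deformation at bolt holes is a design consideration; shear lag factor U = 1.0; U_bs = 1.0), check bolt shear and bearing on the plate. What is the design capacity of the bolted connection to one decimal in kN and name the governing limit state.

942.8 kN (bearing governs)

Bolt shear: A_b = π(20)²/4 = 314.16 mm². φR_n = 0.75 × 579 × 314.16 × 6 × 2 = 1637.1 kN.
Bearing (12 mm plate, F_u = 450 MPa): end bolts L_c = 36 − 22/2 = 25, R_n = min(1.2×25×12×450, 2.4×20×12×450) = 162 kN/bolt; interior L_c = 58 − 22 = 36, R_n = 233.28 kN/bolt. φR_n = 0.75 × (2×162 + 4×233.28) = 942.8 kN.
Governing: min(1637.1, 942.8) = 942.8 kN → bearing.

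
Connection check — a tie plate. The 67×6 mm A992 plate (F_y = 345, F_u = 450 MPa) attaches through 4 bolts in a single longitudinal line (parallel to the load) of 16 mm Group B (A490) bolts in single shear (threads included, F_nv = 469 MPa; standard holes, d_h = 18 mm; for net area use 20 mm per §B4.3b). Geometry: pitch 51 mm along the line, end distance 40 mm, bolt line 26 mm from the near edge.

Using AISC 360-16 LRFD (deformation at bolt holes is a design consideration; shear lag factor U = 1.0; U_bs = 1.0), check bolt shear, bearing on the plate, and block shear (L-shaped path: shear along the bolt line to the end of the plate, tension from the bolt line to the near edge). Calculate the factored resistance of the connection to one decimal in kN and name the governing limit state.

Bolt shear: A_b = π(16)²/4 = 201.06 mm². φR_n = 0.75 × 469 × 201.06 × 4 × 1 = 282.9 kN.
Bearing (6 mm plate, F_u = 450 MPa): end bolts L_c = 40 − 18/2 = 31, R_n = min(1.2×31×6×450, 2.4×16×6×450) = 100.44 kN/bolt; interior L_c = 51 − 18 = 33, R_n = 103.68 kN/bolt. φR_n = 0.75 × (1×100.44 + 3×103.68) = 308.6 kN.
Block shear: shear path 1×[40+3×51] = 1×193 mm, A_gv = 1158, A_nv = 1×(193 − 3.5×20)×6 = 738 mm²; tension to near edge: (26 − 0.5×20)×6 = 96 mm². R_n = min(0.6×450×738, 0.6×345×1158) + 1.0×450×96 = min(199.26, 239.71) + 43.2 = 242.46 kN. φR_n = 0.75 × 242.46 = 181.8 kN.
Governing: min(282.9, 308.6, 181.8) = 181.8 kN → block shear.

181.8 kN (block shear governs)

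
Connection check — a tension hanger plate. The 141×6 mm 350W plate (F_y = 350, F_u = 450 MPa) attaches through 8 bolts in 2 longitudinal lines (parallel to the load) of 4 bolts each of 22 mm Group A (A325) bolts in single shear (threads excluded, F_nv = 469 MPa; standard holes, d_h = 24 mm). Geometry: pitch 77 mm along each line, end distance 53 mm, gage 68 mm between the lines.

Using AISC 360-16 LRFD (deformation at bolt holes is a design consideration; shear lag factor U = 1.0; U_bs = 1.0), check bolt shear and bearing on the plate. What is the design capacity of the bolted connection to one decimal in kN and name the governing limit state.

840.8 kN (bearing governs)

Bolt shear: A_b = π(22)²/4 = 380.13 mm². φR_n = 0.75 × 469 × 380.13 × 8 × 1 = 1069.7 kN.
Bearing (6 mm plate, F_u = 450 MPa): end bolts L_c = 53 − 24/2 = 41, R_n = min(1.2×41×6×450, 2.4×22×6×450) = 132.84 kN/bolt; interior L_c = 77 − 24 = 53, R_n = 142.56 kN/bolt. φR_n = 0.75 × (2×132.84 + 6×142.56) = 840.8 kN.
Governing: min(1069.7, 840.8) = 840.8 kN → bearing.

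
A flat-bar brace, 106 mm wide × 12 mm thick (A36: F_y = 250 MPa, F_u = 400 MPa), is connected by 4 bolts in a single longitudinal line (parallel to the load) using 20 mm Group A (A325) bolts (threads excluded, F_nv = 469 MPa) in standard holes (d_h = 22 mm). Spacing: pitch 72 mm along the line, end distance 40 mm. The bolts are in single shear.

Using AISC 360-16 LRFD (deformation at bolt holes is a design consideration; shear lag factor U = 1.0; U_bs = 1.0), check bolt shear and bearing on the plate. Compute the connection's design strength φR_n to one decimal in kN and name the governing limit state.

442.0 kN (bolt shear governs)

Bolt shear: A_b = π(20)²/4 = 314.16 mm². φR_n = 0.75 × 469 × 314.16 × 4 × 1 = 442.0 kN.
Bearing (12 mm plate, F_u = 400 MPa): end bolts L_c = 40 − 22/2 = 29, R_n = min(1.2×29×12×400, 2.4×20×12×400) = 167.04 kN/bolt; interior L_c = 72 − 22 = 50, R_n = 230.4 kN/bolt. φR_n = 0.75 × (1×167.04 + 3×230.4) = 643.7 kN.
Governing: min(442.0, 643.7) = 442.0 kN → bolt shear.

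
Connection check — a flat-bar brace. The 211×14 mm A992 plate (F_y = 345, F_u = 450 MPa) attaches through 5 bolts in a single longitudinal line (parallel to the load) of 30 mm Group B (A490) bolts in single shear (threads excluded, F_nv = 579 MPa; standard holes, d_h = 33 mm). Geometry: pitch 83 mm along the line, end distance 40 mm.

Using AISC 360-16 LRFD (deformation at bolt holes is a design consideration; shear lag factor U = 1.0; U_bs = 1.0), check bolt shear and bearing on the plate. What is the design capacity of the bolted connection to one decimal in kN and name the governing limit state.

1267.2 kN (bearing governs)

Bolt shear: A_b = π(30)²/4 = 706.86 mm². φR_n = 0.75 × 579 × 706.86 × 5 × 1 = 1534.8 kN.
Bearing (14 mm plate, F_u = 450 MPa): end bolts L_c = 40 − 33/2 = 23.5, R_n = min(1.2×23.5×14×450, 2.4×30×14×450) = 177.66 kN/bolt; interior L_c = 83 − 33 = 50, R_n = 378 kN/bolt. φR_n = 0.75 × (1×177.66 + 4×378) = 1267.2 kN.
Governing: min(1534.8, 1267.2) = 1267.2 kN → bearing.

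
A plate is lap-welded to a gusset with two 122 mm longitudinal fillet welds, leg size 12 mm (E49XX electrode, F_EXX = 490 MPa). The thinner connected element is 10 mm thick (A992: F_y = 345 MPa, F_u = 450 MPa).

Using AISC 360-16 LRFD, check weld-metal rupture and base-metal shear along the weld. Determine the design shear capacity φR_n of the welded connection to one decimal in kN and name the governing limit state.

456.5 kN (weld metal governs)

Weld metal: throat = 0.707×12 = 8.484 mm, L = 2×122 = 244 mm. φR_n = 0.75 × 0.6 × 490 × 8.484 × 244 = 456.5 kN.
Base metal shear (10 mm plate): yield φR_n = 1.0×0.6×345×10×244 = 505.1 kN; rupture φR_n = 0.75×0.6×450×10×244 = 494.1 kN; take 494.1 kN (rupture).
Governing: min(456.5, 494.1) = 456.5 kN → weld metal.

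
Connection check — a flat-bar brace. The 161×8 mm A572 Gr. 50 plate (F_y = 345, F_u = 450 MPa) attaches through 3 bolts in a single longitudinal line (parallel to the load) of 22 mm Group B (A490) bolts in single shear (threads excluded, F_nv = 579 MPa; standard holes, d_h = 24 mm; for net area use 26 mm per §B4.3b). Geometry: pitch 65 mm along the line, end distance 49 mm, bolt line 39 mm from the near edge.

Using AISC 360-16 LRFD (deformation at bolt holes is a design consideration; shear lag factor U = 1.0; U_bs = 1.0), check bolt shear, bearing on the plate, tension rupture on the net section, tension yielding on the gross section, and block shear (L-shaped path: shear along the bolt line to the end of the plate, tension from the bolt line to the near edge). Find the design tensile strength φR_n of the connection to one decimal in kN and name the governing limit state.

Bolt shear: A_b = π(22)²/4 = 380.13 mm². φR_n = 0.75 × 579 × 380.13 × 3 × 1 = 495.2 kN.
Bearing (8 mm plate, F_u = 450 MPa): end bolts L_c = 49 − 24/2 = 37, R_n = min(1.2×37×8×450, 2.4×22×8×450) = 159.84 kN/bolt; interior L_c = 65 − 24 = 41, R_n = 177.12 kN/bolt. φR_n = 0.75 × (1×159.84 + 2×177.12) = 385.6 kN.
Tension rupture (net): A_n = (161 − 1×26)×8 = 1080 mm² (U = 1.0, A_e = A_n). φR_n = 0.75 × 450 × 1080 = 364.5 kN.
Tension yield (gross): A_g = 161×8 = 1288 mm². φR_n = 0.90 × 345 × 1288 = 399.9 kN.
Block shear: shear path 1×[49+2×65] = 1×179 mm, A_gv = 1432, A_nv = 1×(179 − 2.5×26)×8 = 912 mm²; tension to near edge: (39 − 0.5×26)×8 = 208 mm². R_n = min(0.6×450×912, 0.6×345×1432) + 1.0×450×208 = min(246.24, 296.42) + 93.6 = 339.84 kN. φR_n = 0.75 × 339.84 = 254.9 kN.
Governing: min(495.2, 385.6, 364.5, 399.9, 254.9) = 254.9 kN → block shear.

254.9 kN (block shear governs)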